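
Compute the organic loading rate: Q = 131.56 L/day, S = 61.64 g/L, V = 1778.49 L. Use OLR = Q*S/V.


OLR = Q * S / V
= 131.56 * 61.64 / 1778.49
= 4.5597 g/L/day

4.5597 g/L/day


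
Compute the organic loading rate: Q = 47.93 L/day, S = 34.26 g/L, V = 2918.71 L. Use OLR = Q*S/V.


OLR = Q * S / V
= 47.93 * 34.26 / 2918.71
= 0.5626 g/L/day

0.5626 g/L/day


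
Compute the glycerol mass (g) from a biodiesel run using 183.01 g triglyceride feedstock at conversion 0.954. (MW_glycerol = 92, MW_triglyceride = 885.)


glycerol = oil * conv * (92/885)
= 183.01 * 0.954 * 92 / 885
= 18.1496 g

18.1496 g


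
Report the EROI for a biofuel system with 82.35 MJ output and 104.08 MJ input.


EROI = E_out / E_in
= 82.35 / 104.08
= 0.7912

0.7912


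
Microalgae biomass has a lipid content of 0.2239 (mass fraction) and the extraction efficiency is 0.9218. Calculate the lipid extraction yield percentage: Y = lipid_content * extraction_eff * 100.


Y = lipid_content * extraction_eff * 100
= 0.2239 * 0.9218 * 100
= 20.6391%

20.6391%


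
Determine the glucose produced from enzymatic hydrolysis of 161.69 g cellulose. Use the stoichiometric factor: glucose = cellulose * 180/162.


glucose = cellulose * 180/162
= 161.69 * 180/162
= 179.6556 g

179.6556 g


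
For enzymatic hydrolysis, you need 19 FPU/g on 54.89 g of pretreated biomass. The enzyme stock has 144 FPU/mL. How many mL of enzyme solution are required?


V = dosage * m_sub / activity
V = 19 * 54.89 / 144
V = 7.2424 mL

7.2424 mL


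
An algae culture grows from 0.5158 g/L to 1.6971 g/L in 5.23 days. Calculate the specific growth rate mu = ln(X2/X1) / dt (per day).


mu = ln(X2/X1) / dt
= ln(1.6971/0.5158) / 5.23
= 0.2277 per day

0.2277 per day


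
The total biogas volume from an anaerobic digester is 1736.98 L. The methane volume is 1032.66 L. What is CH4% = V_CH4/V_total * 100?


CH4% = V_CH4 / V_total * 100
= 1032.66 / 1736.98 * 100
= 59.4515%

59.4515%


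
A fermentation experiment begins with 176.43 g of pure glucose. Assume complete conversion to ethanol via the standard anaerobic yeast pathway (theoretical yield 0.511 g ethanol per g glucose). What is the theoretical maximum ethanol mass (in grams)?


Theoretical ethanol yield: m_EtOH = 0.511 * m_glucose
m_EtOH = 0.511 * 176.43 = 90.1557 g

90.1557 g


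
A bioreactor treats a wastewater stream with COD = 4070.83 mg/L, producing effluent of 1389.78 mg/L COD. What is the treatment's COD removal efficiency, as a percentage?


eta = (COD_in - COD_out) / COD_in * 100
= (4070.83 - 1389.78) / 4070.83 * 100
= 65.8600%

65.8600%


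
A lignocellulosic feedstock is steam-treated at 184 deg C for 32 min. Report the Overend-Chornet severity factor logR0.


logR0 = log10(t * exp((T - 100) / 14.75))
= log10(32 * exp((184 - 100) / 14.75))
= 3.9784

3.9784


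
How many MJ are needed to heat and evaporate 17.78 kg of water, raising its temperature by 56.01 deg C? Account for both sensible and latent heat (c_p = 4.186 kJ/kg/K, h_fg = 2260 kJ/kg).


E = m_water * (4.186 * dT + 2260) / 1000
= 17.78 * (4.186 * 56.01 + 2260) / 1000
= 44.3515 MJ

44.3515 MJ


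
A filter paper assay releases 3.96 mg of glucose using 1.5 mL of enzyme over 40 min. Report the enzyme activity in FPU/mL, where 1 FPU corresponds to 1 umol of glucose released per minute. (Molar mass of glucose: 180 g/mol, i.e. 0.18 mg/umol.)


Activity = glucose_mg / (0.18 mg/umol * V_mL * t_min)
= 3.96 / (0.18 * 1.5 * 40)
= 0.3667 FPU/mL

0.3667 FPU/mL


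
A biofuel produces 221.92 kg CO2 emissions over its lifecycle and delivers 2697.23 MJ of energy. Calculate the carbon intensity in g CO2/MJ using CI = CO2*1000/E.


CI = CO2 * 1000 / E
= 221.92 * 1000 / 2697.23
= 82.2770 g CO2/MJ

82.2770 g CO2/MJ


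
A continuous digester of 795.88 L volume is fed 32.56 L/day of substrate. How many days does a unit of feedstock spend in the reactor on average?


HRT = V / Q
= 795.88 / 32.56
= 24.4435 days

24.4435 days


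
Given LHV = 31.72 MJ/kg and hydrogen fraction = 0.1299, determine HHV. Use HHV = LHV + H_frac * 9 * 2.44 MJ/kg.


HHV = LHV + H_frac * 9 * 2.44
= 31.72 + 0.1299 * 9 * 2.44
= 34.5726 MJ/kg

34.5726 MJ/kg


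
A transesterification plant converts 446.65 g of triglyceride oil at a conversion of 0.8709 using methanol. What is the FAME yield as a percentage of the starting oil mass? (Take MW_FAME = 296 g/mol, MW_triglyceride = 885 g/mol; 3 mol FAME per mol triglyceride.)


m_FAME = oil * conv * (3 * 296 / 885) = oil * conv * (888/885)
= 446.65 * 0.8709 * 888 / 885
= 390.3061 g
Y = m_FAME / oil * 100 = conv * (888/885) * 100
= 0.8709 * 888 / 885 * 100
= 87.39%

87.39%


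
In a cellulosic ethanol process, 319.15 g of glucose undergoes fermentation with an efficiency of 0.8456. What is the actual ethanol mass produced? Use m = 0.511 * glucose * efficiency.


Actual ethanol: m = 0.511 * 319.15 * 0.8456
m = 137.9052 g

137.9052 g


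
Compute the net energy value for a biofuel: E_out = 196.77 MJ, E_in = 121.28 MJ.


NEV = E_out - E_in
= 196.77 - 121.28
= 75.4900 MJ

75.4900 MJ


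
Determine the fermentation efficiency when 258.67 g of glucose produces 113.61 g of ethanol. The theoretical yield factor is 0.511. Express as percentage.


Fermentation efficiency = (actual / (0.511 * glucose)) * 100
= (113.61 / (0.511 * 258.67)) * 100
= 85.9507%

85.9507%


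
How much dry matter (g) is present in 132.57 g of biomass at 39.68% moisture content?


Wd = Ww * (1 - MC/100)
= 132.57 * (1 - 39.68/100)
= 79.9662 g

79.9662 g


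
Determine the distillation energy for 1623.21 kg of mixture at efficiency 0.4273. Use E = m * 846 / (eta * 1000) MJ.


E = m * 846 / (eta * 1000)
= 1623.21 * 846 / (0.4273 * 1000)
= 3213.7507 MJ

3213.7507 MJ


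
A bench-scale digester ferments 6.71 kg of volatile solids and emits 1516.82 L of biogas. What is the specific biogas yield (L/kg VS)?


Y = V / VS
= 1516.82 / 6.71
= 226.0537 L/kg VS

226.0537 L/kg VS


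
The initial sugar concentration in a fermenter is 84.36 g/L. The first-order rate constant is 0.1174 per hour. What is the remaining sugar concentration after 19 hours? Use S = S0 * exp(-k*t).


S = S0 * exp(-k * t)
S = 84.36 * exp(-0.1174 * 19)
S = 9.0657 g/L

9.0657 g/L


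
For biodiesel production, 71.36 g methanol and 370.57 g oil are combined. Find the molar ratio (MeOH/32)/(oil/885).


Molar ratio = n_MeOH / n_oil = (MeOH/32) / (oil/885) = (MeOH * 885) / (32 * oil)
= (71.36 * 885) / (32 * 370.57)
= 5.3257

5.3257


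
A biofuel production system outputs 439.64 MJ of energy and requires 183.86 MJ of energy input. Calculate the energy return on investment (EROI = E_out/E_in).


EROI = E_out / E_in
= 439.64 / 183.86
= 2.3912

2.3912


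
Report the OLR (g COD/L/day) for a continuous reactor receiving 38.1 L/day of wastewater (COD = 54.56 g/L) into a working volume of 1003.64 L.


OLR = Q * S / V
= 38.1 * 54.56 / 1003.64
= 2.0712 g/L/day

2.0712 g/L/day


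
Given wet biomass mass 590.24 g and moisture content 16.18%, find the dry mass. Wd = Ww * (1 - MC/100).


Wd = Ww * (1 - MC/100)
= 590.24 * (1 - 16.18/100)
= 494.7392 g

494.7392 g


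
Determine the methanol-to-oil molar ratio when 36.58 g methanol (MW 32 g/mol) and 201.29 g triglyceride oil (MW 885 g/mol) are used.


Molar ratio = n_MeOH / n_oil = (MeOH/32) / (oil/885) = (MeOH * 885) / (32 * oil)
= (36.58 * 885) / (32 * 201.29)
= 5.0259

5.0259


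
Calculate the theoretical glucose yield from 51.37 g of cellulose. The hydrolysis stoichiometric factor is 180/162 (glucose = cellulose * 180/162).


glucose = cellulose * 180/162
= 51.37 * 180/162
= 57.0778 g

57.0778 g


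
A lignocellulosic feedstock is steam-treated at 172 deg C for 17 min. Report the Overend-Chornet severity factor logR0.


logR0 = log10(t * exp((T - 100) / 14.75))
= log10(17 * exp((172 - 100) / 14.75))
= 3.3504

3.3504


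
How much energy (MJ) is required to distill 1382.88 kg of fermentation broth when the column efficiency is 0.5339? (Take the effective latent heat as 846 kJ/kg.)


E = m * 846 / (eta * 1000)
= 1382.88 * 846 / (0.5339 * 1000)
= 2191.2652 MJ

2191.2652 MJ


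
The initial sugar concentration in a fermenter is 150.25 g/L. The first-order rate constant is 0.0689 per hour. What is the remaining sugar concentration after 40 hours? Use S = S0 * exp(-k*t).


S = S0 * exp(-k * t)
S = 150.25 * exp(-0.0689 * 40)
S = 9.5477 g/L

9.5477 g/L


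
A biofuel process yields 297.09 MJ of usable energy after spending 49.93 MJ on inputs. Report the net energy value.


NEV = E_out - E_in
= 297.09 - 49.93
= 247.1600 MJ

247.1600 MJ


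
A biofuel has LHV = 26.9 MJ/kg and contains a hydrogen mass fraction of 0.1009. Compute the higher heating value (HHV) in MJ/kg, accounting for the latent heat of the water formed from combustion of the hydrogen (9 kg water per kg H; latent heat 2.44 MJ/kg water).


HHV = LHV + H_frac * 9 * 2.44
= 26.9 + 0.1009 * 9 * 2.44
= 29.1158 MJ/kg

29.1158 MJ/kg


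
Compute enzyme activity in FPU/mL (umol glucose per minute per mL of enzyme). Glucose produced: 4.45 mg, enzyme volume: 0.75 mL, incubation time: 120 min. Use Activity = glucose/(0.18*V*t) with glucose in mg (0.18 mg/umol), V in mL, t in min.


Activity = glucose_mg / (0.18 mg/umol * V_mL * t_min)
= 4.45 / (0.18 * 0.75 * 120)
= 0.2747 FPU/mL

0.2747 FPU/mL


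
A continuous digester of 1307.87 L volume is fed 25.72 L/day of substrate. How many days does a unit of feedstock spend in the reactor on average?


HRT = V / Q
= 1307.87 / 25.72
= 50.8503 days

50.8503 days


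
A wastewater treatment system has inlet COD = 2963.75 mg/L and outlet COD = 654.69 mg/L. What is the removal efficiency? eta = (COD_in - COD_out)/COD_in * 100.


eta = (COD_in - COD_out) / COD_in * 100
= (2963.75 - 654.69) / 2963.75 * 100
= 77.9101%

77.9101%


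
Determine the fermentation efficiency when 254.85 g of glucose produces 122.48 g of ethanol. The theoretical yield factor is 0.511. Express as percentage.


Fermentation efficiency = (actual / (0.511 * glucose)) * 100
= (122.48 / (0.511 * 254.85)) * 100
= 94.0502%

94.0502%


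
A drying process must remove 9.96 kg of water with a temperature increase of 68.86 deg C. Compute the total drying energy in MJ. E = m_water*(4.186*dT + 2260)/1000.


E = m_water * (4.186 * dT + 2260) / 1000
= 9.96 * (4.186 * 68.86 + 2260) / 1000
= 25.3805 MJ

25.3805 MJ


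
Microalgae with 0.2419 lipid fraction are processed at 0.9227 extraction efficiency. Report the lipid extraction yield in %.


Y = lipid_content * extraction_eff * 100
= 0.2419 * 0.9227 * 100
= 22.3201%

22.3201%


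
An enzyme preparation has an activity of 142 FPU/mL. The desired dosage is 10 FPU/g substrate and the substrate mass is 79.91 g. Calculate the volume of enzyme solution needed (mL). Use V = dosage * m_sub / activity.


V = dosage * m_sub / activity
V = 10 * 79.91 / 142
V = 5.6275 mL

5.6275 mL


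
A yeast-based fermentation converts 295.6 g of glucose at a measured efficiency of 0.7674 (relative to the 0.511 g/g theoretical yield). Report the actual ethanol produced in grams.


Actual ethanol: m = 0.511 * 295.6 * 0.7674
m = 115.9170 g

115.9170 g


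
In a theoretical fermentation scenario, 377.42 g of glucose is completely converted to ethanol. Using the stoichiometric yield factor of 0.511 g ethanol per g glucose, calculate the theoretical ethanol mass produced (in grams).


Theoretical ethanol yield: m_EtOH = 0.511 * m_glucose
m_EtOH = 0.511 * 377.42 = 192.8616 g

192.8616 g


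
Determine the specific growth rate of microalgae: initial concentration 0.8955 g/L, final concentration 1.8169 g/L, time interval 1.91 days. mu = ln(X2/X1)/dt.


mu = ln(X2/X1) / dt
= ln(1.8169/0.8955) / 1.91
= 0.3704 per day

0.3704 per day


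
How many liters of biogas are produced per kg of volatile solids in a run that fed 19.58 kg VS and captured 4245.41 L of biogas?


Y = V / VS
= 4245.41 / 19.58
= 216.8238 L/kg VS

216.8238 L/kg VS


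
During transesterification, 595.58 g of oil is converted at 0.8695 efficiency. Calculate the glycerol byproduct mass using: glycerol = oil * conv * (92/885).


glycerol = oil * conv * (92/885)
= 595.58 * 0.8695 * 92 / 885
= 53.8337 g

53.8337 g


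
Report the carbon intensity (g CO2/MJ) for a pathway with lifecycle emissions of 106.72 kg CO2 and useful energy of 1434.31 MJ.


CI = CO2 * 1000 / E
= 106.72 * 1000 / 1434.31
= 74.4051 g CO2/MJ

74.4051 g CO2/MJ


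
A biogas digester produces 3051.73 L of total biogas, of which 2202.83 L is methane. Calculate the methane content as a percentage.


CH4% = V_CH4 / V_total * 100
= 2202.83 / 3051.73 * 100
= 72.1830%

72.1830%


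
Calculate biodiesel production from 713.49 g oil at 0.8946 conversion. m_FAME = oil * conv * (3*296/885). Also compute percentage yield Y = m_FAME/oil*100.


m_FAME = oil * conv * (3 * 296 / 885) = oil * conv * (888/885)
= 713.49 * 0.8946 * 888 / 885
= 640.4518 g
Y = m_FAME / oil * 100 = conv * (888/885) * 100
= 0.8946 * 888 / 885 * 100
= 89.76%

640.4518 g FAME; Y = 89.76%


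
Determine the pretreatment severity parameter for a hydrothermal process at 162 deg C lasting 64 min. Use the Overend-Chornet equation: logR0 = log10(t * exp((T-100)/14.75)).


logR0 = log10(t * exp((T - 100) / 14.75))
= log10(64 * exp((162 - 100) / 14.75))
= 3.6317

3.6317


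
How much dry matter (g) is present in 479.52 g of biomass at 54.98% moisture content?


Wd = Ww * (1 - MC/100)
= 479.52 * (1 - 54.98/100)
= 215.8799 g

215.8799 g


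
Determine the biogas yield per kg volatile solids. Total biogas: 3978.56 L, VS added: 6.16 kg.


Y = V / VS
= 3978.56 / 6.16
= 645.8701 L/kg VS

645.8701 L/kg VS


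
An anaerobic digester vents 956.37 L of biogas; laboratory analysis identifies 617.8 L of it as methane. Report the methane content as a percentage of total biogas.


CH4% = V_CH4 / V_total * 100
= 617.8 / 956.37 * 100
= 64.5984%

64.5984%


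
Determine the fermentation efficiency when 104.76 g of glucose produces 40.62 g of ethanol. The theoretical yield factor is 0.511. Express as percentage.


Fermentation efficiency = (actual / (0.511 * glucose)) * 100
= (40.62 / (0.511 * 104.76)) * 100
= 75.8793%

75.8793%


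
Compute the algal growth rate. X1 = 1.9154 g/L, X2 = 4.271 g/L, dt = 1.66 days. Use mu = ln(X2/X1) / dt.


mu = ln(X2/X1) / dt
= ln(4.271/1.9154) / 1.66
= 0.4831 per day

0.4831 per day


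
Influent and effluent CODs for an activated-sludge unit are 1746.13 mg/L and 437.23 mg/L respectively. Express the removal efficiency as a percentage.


eta = (COD_in - COD_out) / COD_in * 100
= (1746.13 - 437.23) / 1746.13 * 100
= 74.9601%

74.9601%


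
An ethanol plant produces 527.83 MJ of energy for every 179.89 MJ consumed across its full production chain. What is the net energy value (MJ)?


NEV = E_out - E_in
= 527.83 - 179.89
= 347.9400 MJ

347.9400 MJ


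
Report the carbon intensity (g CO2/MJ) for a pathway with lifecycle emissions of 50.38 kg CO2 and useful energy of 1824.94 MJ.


CI = CO2 * 1000 / E
= 50.38 * 1000 / 1824.94
= 27.6064 g CO2/MJ

27.6064 g CO2/MJ


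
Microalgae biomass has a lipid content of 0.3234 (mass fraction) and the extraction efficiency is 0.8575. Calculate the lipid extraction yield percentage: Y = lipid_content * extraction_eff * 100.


Y = lipid_content * extraction_eff * 100
= 0.3234 * 0.8575 * 100
= 27.7316%

27.7316%


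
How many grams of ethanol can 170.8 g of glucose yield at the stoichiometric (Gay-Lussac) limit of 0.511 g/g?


Theoretical ethanol yield: m_EtOH = 0.511 * m_glucose
m_EtOH = 0.511 * 170.8 = 87.2788 g

87.2788 g


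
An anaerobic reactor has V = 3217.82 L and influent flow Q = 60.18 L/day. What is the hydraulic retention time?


HRT = V / Q
= 3217.82 / 60.18
= 53.4699 days

53.4699 days


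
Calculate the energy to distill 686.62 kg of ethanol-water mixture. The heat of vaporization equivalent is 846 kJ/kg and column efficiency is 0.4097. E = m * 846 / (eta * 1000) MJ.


E = m * 846 / (eta * 1000)
= 686.62 * 846 / (0.4097 * 1000)
= 1417.8192 MJ

1417.8192 MJ


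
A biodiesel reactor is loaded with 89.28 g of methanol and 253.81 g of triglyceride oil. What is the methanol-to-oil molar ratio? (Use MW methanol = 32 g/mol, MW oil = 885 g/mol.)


Molar ratio = n_MeOH / n_oil = (MeOH/32) / (oil/885) = (MeOH * 885) / (32 * oil)
= (89.28 * 885) / (32 * 253.81)
= 9.7283

9.7283


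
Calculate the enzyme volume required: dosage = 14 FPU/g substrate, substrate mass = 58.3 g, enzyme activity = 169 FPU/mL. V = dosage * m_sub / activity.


V = dosage * m_sub / activity
V = 14 * 58.3 / 169
V = 4.8296 mL

4.8296 mL


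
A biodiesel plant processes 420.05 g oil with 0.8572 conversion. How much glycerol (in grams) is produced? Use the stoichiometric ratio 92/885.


glycerol = oil * conv * (92/885)
= 420.05 * 0.8572 * 92 / 885
= 37.4307 g

37.4307 g


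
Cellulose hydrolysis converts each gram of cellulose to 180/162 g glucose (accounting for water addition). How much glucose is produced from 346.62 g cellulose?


glucose = cellulose * 180/162
= 346.62 * 180/162
= 385.1333 g

385.1333 g


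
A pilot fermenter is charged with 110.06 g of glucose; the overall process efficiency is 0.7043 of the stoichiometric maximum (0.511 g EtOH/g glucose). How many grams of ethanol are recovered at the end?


Actual ethanol: m = 0.511 * 110.06 * 0.7043
m = 39.6103 g

39.6103 g


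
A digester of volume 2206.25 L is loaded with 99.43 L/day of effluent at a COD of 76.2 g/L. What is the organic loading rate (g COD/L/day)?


OLR = Q * S / V
= 99.43 * 76.2 / 2206.25
= 3.4341 g/L/day

3.4341 g/L/day


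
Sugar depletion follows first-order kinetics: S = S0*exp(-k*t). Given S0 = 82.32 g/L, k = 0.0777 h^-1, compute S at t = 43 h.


S = S0 * exp(-k * t)
S = 82.32 * exp(-0.0777 * 43)
S = 2.9140 g/L

2.9140 g/L


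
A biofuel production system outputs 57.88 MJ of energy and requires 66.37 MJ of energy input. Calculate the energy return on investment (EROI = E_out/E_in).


EROI = E_out / E_in
= 57.88 / 66.37
= 0.8721

0.8721


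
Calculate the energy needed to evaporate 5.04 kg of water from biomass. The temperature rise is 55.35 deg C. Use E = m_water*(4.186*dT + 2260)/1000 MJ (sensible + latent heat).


E = m_water * (4.186 * dT + 2260) / 1000
= 5.04 * (4.186 * 55.35 + 2260) / 1000
= 12.5581 MJ

12.5581 MJ


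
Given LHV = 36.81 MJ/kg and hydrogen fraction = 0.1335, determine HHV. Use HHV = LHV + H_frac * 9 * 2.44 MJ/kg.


HHV = LHV + H_frac * 9 * 2.44
= 36.81 + 0.1335 * 9 * 2.44
= 39.7417 MJ/kg

39.7417 MJ/kg


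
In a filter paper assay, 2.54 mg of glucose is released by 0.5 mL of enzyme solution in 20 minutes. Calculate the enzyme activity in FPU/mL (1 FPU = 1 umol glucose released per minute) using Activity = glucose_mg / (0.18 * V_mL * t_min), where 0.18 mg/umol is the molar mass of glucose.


Activity = glucose_mg / (0.18 mg/umol * V_mL * t_min)
= 2.54 / (0.18 * 0.5 * 20)
= 1.4111 FPU/mL

1.4111 FPU/mL


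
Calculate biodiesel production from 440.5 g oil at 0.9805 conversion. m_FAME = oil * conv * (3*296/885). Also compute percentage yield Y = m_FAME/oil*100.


m_FAME = oil * conv * (3 * 296 / 885) = oil * conv * (888/885)
= 440.5 * 0.9805 * 888 / 885
= 433.3744 g
Y = m_FAME / oil * 100 = conv * (888/885) * 100
= 0.9805 * 888 / 885 * 100
= 98.38%

433.3744 g FAME; Y = 98.38%


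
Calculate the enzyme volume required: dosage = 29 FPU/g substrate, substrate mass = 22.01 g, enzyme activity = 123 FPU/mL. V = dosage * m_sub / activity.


V = dosage * m_sub / activity
V = 29 * 22.01 / 123
V = 5.1893 mL

5.1893 mL


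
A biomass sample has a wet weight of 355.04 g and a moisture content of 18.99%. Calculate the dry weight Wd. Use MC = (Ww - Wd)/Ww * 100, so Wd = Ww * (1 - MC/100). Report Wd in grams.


Wd = Ww * (1 - MC/100)
= 355.04 * (1 - 18.99/100)
= 287.6179 g

287.6179 g


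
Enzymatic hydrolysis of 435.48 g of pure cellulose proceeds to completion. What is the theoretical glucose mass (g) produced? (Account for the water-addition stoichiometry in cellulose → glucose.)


glucose = cellulose * 180/162
= 435.48 * 180/162
= 483.8667 g

483.8667 g


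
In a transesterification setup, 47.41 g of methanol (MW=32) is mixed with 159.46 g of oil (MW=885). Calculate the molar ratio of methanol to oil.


Molar ratio = n_MeOH / n_oil = (MeOH/32) / (oil/885) = (MeOH * 885) / (32 * oil)
= (47.41 * 885) / (32 * 159.46)
= 8.2226

8.2226


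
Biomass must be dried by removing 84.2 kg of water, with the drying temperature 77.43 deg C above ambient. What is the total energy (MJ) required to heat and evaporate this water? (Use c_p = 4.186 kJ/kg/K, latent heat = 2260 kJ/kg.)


E = m_water * (4.186 * dT + 2260) / 1000
= 84.2 * (4.186 * 77.43 + 2260) / 1000
= 217.5831 MJ

217.5831 MJ


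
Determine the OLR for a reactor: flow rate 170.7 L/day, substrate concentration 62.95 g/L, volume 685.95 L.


OLR = Q * S / V
= 170.7 * 62.95 / 685.95
= 15.6652 g/L/day

15.6652 g/L/day


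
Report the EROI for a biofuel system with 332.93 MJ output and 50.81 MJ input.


EROI = E_out / E_in
= 332.93 / 50.81
= 6.5525

6.5525


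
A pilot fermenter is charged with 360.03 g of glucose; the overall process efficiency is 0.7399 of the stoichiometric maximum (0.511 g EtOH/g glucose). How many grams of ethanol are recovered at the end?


Actual ethanol: m = 0.511 * 360.03 * 0.7399
m = 136.1233 g

136.1233 g


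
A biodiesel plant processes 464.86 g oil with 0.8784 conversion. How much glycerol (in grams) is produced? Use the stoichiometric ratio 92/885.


glycerol = oil * conv * (92/885)
= 464.86 * 0.8784 * 92 / 885
= 42.4482 g

42.4482 g


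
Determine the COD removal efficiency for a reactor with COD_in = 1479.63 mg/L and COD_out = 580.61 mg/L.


eta = (COD_in - COD_out) / COD_in * 100
= (1479.63 - 580.61) / 1479.63 * 100
= 60.7598%

60.7598%


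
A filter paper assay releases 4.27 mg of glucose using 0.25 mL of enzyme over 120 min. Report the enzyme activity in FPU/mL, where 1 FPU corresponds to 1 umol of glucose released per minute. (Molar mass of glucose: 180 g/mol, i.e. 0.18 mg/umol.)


Activity = glucose_mg / (0.18 mg/umol * V_mL * t_min)
= 4.27 / (0.18 * 0.25 * 120)
= 0.7907 FPU/mL

0.7907 FPU/mL


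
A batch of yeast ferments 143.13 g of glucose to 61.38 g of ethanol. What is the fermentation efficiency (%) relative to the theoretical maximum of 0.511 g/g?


Fermentation efficiency = (actual / (0.511 * glucose)) * 100
= (61.38 / (0.511 * 143.13)) * 100
= 83.9219%

83.9219%


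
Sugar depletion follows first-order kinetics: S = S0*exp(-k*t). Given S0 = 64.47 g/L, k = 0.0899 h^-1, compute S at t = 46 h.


S = S0 * exp(-k * t)
S = 64.47 * exp(-0.0899 * 46)
S = 1.0313 g/L

1.0313 g/L


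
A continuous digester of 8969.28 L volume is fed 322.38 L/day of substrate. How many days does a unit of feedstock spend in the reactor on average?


HRT = V / Q
= 8969.28 / 322.38
= 27.8221 days

27.8221 days


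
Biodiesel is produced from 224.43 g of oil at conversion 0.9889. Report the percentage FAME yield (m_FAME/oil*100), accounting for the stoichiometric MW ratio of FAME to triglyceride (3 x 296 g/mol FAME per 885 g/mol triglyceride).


m_FAME = oil * conv * (3 * 296 / 885) = oil * conv * (888/885)
= 224.43 * 0.9889 * 888 / 885
= 222.6912 g
Y = m_FAME / oil * 100 = conv * (888/885) * 100
= 0.9889 * 888 / 885 * 100
= 99.23%

99.23%


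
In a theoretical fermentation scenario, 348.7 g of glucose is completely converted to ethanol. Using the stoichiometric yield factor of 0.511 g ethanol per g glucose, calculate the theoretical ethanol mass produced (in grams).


Theoretical ethanol yield: m_EtOH = 0.511 * m_glucose
m_EtOH = 0.511 * 348.7 = 178.1857 g

178.1857 g


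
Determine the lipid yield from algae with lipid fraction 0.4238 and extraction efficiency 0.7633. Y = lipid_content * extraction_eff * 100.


Y = lipid_content * extraction_eff * 100
= 0.4238 * 0.7633 * 100
= 32.3487%

32.3487%


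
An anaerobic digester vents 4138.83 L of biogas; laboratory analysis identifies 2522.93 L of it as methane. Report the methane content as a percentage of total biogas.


CH4% = V_CH4 / V_total * 100
= 2522.93 / 4138.83 * 100
= 60.9576%

60.9576%


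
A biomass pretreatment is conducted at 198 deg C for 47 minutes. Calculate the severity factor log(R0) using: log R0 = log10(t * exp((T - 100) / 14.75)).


logR0 = log10(t * exp((T - 100) / 14.75))
= log10(47 * exp((198 - 100) / 14.75))
= 4.5576

4.5576


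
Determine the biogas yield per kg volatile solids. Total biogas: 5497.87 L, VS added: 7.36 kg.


Y = V / VS
= 5497.87 / 7.36
= 746.9932 L/kg VS

746.9932 L/kg VS


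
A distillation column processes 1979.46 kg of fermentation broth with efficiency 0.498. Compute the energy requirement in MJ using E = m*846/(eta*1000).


E = m * 846 / (eta * 1000)
= 1979.46 * 846 / (0.498 * 1000)
= 3362.6971 MJ

3362.6971 MJ


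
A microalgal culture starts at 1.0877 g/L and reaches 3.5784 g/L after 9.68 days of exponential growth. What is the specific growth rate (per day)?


mu = ln(X2/X1) / dt
= ln(3.5784/1.0877) / 9.68
= 0.1230 per day

0.1230 per day


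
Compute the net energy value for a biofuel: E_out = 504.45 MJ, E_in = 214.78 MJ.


NEV = E_out - E_in
= 504.45 - 214.78
= 289.6700 MJ

289.6700 MJ


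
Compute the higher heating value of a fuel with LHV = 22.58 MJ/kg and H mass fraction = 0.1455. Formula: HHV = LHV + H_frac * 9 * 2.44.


HHV = LHV + H_frac * 9 * 2.44
= 22.58 + 0.1455 * 9 * 2.44
= 25.7752 MJ/kg

25.7752 MJ/kg


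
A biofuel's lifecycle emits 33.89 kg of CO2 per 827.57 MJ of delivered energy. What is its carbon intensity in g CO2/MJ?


CI = CO2 * 1000 / E
= 33.89 * 1000 / 827.57
= 40.9512 g CO2/MJ

40.9512 g CO2/MJ


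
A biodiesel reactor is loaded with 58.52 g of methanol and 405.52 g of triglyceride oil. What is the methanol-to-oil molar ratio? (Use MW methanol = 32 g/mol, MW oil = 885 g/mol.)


Molar ratio = n_MeOH / n_oil = (MeOH/32) / (oil/885) = (MeOH * 885) / (32 * oil)
= (58.52 * 885) / (32 * 405.52)
= 3.9910

3.9910


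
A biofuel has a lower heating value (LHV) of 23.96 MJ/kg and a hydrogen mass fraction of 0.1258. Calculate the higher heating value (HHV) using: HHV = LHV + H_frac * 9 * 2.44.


HHV = LHV + H_frac * 9 * 2.44
= 23.96 + 0.1258 * 9 * 2.44
= 26.7226 MJ/kg

26.7226 MJ/kg


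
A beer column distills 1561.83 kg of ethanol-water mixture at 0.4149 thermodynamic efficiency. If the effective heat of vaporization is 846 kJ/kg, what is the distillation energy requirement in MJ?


E = m * 846 / (eta * 1000)
= 1561.83 * 846 / (0.4149 * 1000)
= 3184.6425 MJ

3184.6425 MJ


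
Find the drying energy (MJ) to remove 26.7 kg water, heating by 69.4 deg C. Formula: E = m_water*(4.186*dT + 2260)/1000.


E = m_water * (4.186 * dT + 2260) / 1000
= 26.7 * (4.186 * 69.4 + 2260) / 1000
= 68.0986 MJ

68.0986 MJ


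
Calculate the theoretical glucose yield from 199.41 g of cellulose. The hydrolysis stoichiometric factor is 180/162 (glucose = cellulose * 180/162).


glucose = cellulose * 180/162
= 199.41 * 180/162
= 221.5667 g

221.5667 g


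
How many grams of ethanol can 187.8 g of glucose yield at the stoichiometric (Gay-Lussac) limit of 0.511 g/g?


Theoretical ethanol yield: m_EtOH = 0.511 * m_glucose
m_EtOH = 0.511 * 187.8 = 95.9658 g

95.9658 g


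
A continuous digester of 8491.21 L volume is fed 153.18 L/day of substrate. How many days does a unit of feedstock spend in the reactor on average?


HRT = V / Q
= 8491.21 / 153.18
= 55.4329 days

55.4329 days


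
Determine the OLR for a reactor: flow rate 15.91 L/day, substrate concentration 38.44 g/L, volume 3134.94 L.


OLR = Q * S / V
= 15.91 * 38.44 / 3134.94
= 0.1951 g/L/day

0.1951 g/L/day


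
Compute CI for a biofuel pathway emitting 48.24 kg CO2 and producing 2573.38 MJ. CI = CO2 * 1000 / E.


CI = CO2 * 1000 / E
= 48.24 * 1000 / 2573.38
= 18.7458 g CO2/MJ

18.7458 g CO2/MJ


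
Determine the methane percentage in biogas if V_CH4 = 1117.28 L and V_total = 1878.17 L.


CH4% = V_CH4 / V_total * 100
= 1117.28 / 1878.17 * 100
= 59.4877%

59.4877%


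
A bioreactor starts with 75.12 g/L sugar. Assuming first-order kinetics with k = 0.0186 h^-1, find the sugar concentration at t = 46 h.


S = S0 * exp(-k * t)
S = 75.12 * exp(-0.0186 * 46)
S = 31.9281 g/L

31.9281 g/L


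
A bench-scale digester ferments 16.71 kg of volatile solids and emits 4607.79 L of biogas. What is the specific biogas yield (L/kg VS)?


Y = V / VS
= 4607.79 / 16.71
= 275.7504 L/kg VS

275.7504 L/kg VS


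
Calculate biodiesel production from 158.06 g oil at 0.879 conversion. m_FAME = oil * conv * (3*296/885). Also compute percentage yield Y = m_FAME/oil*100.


m_FAME = oil * conv * (3 * 296 / 885) = oil * conv * (888/885)
= 158.06 * 0.879 * 888 / 885
= 139.4057 g
Y = m_FAME / oil * 100 = conv * (888/885) * 100
= 0.879 * 888 / 885 * 100
= 88.20%

139.4057 g FAME; Y = 88.20%


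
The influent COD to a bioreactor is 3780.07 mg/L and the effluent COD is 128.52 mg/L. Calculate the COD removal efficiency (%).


eta = (COD_in - COD_out) / COD_in * 100
= (3780.07 - 128.52) / 3780.07 * 100
= 96.6001%

96.6001%


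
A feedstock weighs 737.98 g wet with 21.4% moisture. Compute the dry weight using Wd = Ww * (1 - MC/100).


Wd = Ww * (1 - MC/100)
= 737.98 * (1 - 21.4/100)
= 580.0523 g

580.0523 g


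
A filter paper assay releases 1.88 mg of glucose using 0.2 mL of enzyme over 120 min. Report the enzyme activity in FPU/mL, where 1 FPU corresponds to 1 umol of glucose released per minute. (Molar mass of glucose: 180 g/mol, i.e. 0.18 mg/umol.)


Activity = glucose_mg / (0.18 mg/umol * V_mL * t_min)
= 1.88 / (0.18 * 0.2 * 120)
= 0.4352 FPU/mL

0.4352 FPU/mL


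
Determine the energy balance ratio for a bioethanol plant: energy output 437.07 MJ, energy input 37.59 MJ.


EROI = E_out / E_in
= 437.07 / 37.59
= 11.6273

11.6273


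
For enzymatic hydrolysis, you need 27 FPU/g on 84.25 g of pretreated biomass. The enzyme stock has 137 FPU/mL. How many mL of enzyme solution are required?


V = dosage * m_sub / activity
V = 27 * 84.25 / 137
V = 16.6040 mL

16.6040 mL


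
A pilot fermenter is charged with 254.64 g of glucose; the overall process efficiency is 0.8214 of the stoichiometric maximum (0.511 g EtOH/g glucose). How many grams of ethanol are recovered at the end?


Actual ethanol: m = 0.511 * 254.64 * 0.8214
m = 106.8814 g

106.8814 g


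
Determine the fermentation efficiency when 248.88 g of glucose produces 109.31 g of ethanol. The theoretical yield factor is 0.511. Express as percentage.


Fermentation efficiency = (actual / (0.511 * glucose)) * 100
= (109.31 / (0.511 * 248.88)) * 100
= 85.9506%

85.9506%


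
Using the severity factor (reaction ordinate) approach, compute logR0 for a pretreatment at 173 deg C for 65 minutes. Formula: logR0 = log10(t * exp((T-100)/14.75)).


logR0 = log10(t * exp((T - 100) / 14.75))
= log10(65 * exp((173 - 100) / 14.75))
= 3.9623

3.9623


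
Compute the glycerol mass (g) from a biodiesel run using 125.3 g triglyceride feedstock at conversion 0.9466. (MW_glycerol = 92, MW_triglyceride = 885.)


glycerol = oil * conv * (92/885)
= 125.3 * 0.9466 * 92 / 885
= 12.3300 g

12.3300 g


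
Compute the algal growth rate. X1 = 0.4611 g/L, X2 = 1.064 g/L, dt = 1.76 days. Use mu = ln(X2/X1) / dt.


mu = ln(X2/X1) / dt
= ln(1.064/0.4611) / 1.76
= 0.4751 per day

0.4751 per day


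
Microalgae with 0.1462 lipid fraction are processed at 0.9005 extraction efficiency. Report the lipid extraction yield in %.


Y = lipid_content * extraction_eff * 100
= 0.1462 * 0.9005 * 100
= 13.1653%

13.1653%


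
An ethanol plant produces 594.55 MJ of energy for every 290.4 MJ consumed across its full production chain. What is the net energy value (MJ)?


NEV = E_out - E_in
= 594.55 - 290.4
= 304.1500 MJ

304.1500 MJ


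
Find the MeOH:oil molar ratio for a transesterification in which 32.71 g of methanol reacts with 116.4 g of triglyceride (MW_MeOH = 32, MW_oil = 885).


Molar ratio = n_MeOH / n_oil = (MeOH/32) / (oil/885) = (MeOH * 885) / (32 * oil)
= (32.71 * 885) / (32 * 116.4)
= 7.7718

7.7718


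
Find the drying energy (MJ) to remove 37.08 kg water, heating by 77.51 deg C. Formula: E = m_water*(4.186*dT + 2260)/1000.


E = m_water * (4.186 * dT + 2260) / 1000
= 37.08 * (4.186 * 77.51 + 2260) / 1000
= 95.8317 MJ

95.8317 MJ


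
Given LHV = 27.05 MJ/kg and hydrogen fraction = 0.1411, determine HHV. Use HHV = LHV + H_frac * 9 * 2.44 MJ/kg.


HHV = LHV + H_frac * 9 * 2.44
= 27.05 + 0.1411 * 9 * 2.44
= 30.1486 MJ/kg

30.1486 MJ/kg


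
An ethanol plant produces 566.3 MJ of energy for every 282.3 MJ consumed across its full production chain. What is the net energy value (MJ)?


NEV = E_out - E_in
= 566.3 - 282.3
= 284.0000 MJ

284.0000 MJ


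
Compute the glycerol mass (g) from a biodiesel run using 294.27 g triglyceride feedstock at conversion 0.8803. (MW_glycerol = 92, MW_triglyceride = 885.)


glycerol = oil * conv * (92/885)
= 294.27 * 0.8803 * 92 / 885
= 26.9291 g

26.9291 g


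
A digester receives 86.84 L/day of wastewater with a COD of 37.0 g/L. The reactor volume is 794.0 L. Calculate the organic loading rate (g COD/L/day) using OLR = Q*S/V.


OLR = Q * S / V
= 86.84 * 37.0 / 794.0
= 4.0467 g/L/day

4.0467 g/L/day


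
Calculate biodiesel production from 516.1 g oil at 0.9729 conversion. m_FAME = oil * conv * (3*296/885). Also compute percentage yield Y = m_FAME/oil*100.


m_FAME = oil * conv * (3 * 296 / 885) = oil * conv * (888/885)
= 516.1 * 0.9729 * 888 / 885
= 503.8158 g
Y = m_FAME / oil * 100 = conv * (888/885) * 100
= 0.9729 * 888 / 885 * 100
= 97.62%

503.8158 g FAME; Y = 97.62%


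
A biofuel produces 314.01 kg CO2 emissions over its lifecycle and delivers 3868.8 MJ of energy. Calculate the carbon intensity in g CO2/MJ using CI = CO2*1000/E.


CI = CO2 * 1000 / E
= 314.01 * 1000 / 3868.8
= 81.1647 g CO2/MJ

81.1647 g CO2/MJ


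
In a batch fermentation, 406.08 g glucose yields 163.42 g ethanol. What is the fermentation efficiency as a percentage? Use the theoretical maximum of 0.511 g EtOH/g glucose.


Fermentation efficiency = (actual / (0.511 * glucose)) * 100
= (163.42 / (0.511 * 406.08)) * 100
= 78.7540%

78.7540%


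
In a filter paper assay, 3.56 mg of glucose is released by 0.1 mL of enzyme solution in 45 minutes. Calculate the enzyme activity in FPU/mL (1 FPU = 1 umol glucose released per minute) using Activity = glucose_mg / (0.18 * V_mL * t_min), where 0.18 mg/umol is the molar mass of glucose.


Activity = glucose_mg / (0.18 mg/umol * V_mL * t_min)
= 3.56 / (0.18 * 0.1 * 45)
= 4.3951 FPU/mL

4.3951 FPU/mL


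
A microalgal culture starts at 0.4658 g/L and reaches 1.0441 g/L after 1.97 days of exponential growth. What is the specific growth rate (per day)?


mu = ln(X2/X1) / dt
= ln(1.0441/0.4658) / 1.97
= 0.4097 per day

0.4097 per day


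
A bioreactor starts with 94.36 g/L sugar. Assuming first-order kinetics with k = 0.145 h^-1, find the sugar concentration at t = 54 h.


S = S0 * exp(-k * t)
S = 94.36 * exp(-0.145 * 54)
S = 0.0375 g/L

0.0375 g/L


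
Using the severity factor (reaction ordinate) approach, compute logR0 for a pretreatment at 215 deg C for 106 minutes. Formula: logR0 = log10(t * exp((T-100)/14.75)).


logR0 = log10(t * exp((T - 100) / 14.75))
= log10(106 * exp((215 - 100) / 14.75))
= 5.4113

5.4113


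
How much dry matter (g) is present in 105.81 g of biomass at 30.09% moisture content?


Wd = Ww * (1 - MC/100)
= 105.81 * (1 - 30.09/100)
= 73.9718 g

73.9718 g


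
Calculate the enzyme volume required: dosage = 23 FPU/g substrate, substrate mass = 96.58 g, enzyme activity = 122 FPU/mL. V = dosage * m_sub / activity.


V = dosage * m_sub / activity
V = 23 * 96.58 / 122
V = 18.2077 mL

18.2077 mL


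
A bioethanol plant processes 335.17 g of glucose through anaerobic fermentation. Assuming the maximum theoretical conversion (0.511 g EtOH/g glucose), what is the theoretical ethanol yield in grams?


Theoretical ethanol yield: m_EtOH = 0.511 * m_glucose
m_EtOH = 0.511 * 335.17 = 171.2719 g

171.2719 g


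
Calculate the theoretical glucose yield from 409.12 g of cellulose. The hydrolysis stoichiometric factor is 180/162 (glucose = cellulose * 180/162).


glucose = cellulose * 180/162
= 409.12 * 180/162
= 454.5778 g

454.5778 g


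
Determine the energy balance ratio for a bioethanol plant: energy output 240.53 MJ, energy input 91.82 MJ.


EROI = E_out / E_in
= 240.53 / 91.82
= 2.6196

2.6196


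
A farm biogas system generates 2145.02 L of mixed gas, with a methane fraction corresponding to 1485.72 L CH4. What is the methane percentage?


CH4% = V_CH4 / V_total * 100
= 1485.72 / 2145.02 * 100
= 69.2637%

69.2637%


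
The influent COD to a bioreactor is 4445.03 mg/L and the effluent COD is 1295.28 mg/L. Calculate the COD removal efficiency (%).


eta = (COD_in - COD_out) / COD_in * 100
= (4445.03 - 1295.28) / 4445.03 * 100
= 70.8600%

70.8600%


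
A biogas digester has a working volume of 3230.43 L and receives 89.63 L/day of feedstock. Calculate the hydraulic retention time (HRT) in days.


HRT = V / Q
= 3230.43 / 89.63
= 36.0418 days

36.0418 days


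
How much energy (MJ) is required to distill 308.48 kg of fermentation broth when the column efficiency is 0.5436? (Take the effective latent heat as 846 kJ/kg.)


E = m * 846 / (eta * 1000)
= 308.48 * 846 / (0.5436 * 1000)
= 480.0848 MJ

480.0848 MJ


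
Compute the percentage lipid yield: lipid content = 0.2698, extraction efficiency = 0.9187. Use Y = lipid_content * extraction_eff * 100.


Y = lipid_content * extraction_eff * 100
= 0.2698 * 0.9187 * 100
= 24.7865%

24.7865%


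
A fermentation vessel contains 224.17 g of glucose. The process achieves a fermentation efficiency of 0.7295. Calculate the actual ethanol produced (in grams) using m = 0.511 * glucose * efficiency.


Actual ethanol: m = 0.511 * 224.17 * 0.7295
m = 83.5649 g

83.5649 g


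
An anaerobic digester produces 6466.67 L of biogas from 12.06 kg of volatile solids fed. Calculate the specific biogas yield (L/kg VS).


Y = V / VS
= 6466.67 / 12.06
= 536.2081 L/kg VS

536.2081 L/kg VS


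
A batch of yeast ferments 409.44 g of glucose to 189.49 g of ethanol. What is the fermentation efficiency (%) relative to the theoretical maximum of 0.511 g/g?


Fermentation efficiency = (actual / (0.511 * glucose)) * 100
= (189.49 / (0.511 * 409.44)) * 100
= 90.5681%

90.5681%


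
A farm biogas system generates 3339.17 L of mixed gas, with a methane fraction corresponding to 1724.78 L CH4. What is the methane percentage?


CH4% = V_CH4 / V_total * 100
= 1724.78 / 3339.17 * 100
= 51.6530%

51.6530%


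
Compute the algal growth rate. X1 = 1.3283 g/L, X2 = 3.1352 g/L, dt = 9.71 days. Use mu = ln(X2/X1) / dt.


mu = ln(X2/X1) / dt
= ln(3.1352/1.3283) / 9.71
= 0.0884 per day

0.0884 per day


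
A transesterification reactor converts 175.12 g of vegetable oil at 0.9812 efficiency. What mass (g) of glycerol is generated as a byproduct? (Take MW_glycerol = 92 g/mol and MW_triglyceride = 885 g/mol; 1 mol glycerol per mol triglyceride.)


glycerol = oil * conv * (92/885)
= 175.12 * 0.9812 * 92 / 885
= 17.8623 g

17.8623 g


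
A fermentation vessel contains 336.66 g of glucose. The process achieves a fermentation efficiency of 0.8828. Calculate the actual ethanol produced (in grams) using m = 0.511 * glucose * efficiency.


Actual ethanol: m = 0.511 * 336.66 * 0.8828
m = 151.8710 g

151.8710 g
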